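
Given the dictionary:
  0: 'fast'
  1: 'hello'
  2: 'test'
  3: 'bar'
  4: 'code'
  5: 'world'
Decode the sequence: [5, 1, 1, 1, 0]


Look up each index in the dictionary:
  5 -> 'world'
  1 -> 'hello'
  1 -> 'hello'
  1 -> 'hello'
  0 -> 'fast'

Decoded: "world hello hello hello fast"


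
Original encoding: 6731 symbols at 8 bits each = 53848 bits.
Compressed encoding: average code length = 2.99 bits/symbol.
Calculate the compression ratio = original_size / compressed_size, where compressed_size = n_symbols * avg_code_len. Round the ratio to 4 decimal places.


original_size = n_symbols * orig_bits = 6731 * 8 = 53848 bits
compressed_size = n_symbols * avg_code_len = 6731 * 2.99 = 20125.69 bits
ratio = original_size / compressed_size = 53848 / 20125.69 = 2.6756

Compression ratio = 2.6756


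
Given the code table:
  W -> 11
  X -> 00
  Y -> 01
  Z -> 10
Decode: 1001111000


Decoding:
10 -> Z
01 -> Y
11 -> W
10 -> Z
00 -> X


Result: ZYWZX


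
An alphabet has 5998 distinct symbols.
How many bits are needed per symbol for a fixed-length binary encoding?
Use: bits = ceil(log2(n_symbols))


log2(5998) = 12.5503
Bracket: 2^12 = 4096 < 5998 <= 2^13 = 8192
So ceil(log2(5998)) = 13

bits = ceil(log2(5998)) = ceil(12.5503) = 13 bits


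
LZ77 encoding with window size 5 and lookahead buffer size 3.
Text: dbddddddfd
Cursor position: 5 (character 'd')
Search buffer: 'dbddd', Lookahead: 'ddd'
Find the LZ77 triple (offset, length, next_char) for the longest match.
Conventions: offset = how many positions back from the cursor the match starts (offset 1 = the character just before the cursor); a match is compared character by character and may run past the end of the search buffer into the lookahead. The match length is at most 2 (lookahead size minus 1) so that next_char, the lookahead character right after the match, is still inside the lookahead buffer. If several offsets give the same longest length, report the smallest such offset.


Try each offset into the search buffer:
  offset=1 (pos 4, char 'd'): match length 2
  offset=2 (pos 3, char 'd'): match length 2
  offset=3 (pos 2, char 'd'): match length 2
  offset=4 (pos 1, char 'b'): match length 0
  offset=5 (pos 0, char 'd'): match length 1
Longest match has length 2, found at offsets 1, 2, 3; take the smallest, offset 1.
next_char = character at position 5 + 2 = 7 -> 'd'

Best match: offset=1, length=2 (matching 'dd' starting at position 4)
LZ77 triple: (1, 2, 'd')


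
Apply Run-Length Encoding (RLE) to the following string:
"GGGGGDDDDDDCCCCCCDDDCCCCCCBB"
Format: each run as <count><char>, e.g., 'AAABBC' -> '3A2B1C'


Scanning runs left to right:
  i=0: run of 'G' x 5 -> '5G'
  i=5: run of 'D' x 6 -> '6D'
  i=11: run of 'C' x 6 -> '6C'
  i=17: run of 'D' x 3 -> '3D'
  i=20: run of 'C' x 6 -> '6C'
  i=26: run of 'B' x 2 -> '2B'

RLE = 5G6D6C3D6C2B


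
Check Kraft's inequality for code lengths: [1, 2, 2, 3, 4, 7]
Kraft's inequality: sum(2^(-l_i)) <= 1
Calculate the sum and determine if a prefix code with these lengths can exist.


Sum = 2^(-1) + 2^(-2) + 2^(-2) + 2^(-3) + 2^(-4) + 2^(-7)
    = 0.5 + 0.25 + 0.25 + 0.125 + 0.0625 + 0.0078125
    = 153/128 = 1.1953125
Since 1.1953125 > 1, Kraft's inequality is NOT satisfied.
A prefix code with these lengths CANNOT exist.

Kraft sum = 1.1953125. Not satisfied.


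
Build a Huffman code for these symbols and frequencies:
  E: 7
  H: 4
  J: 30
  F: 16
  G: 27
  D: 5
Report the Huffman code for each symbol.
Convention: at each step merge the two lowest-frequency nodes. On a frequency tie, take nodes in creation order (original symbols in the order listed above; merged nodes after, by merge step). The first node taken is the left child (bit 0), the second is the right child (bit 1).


Huffman tree construction:
Step 1: Merge H(4) + D(5) = 9
Step 2: Merge E(7) + (H+D)(9) = 16
Step 3: Merge F(16) + (E+(H+D))(16) = 32
Step 4: Merge G(27) + J(30) = 57
Step 5: Merge (F+(E+(H+D)))(32) + (G+J)(57) = 89
Read each symbol's code off the tree from the root (left child = 0, right child = 1).

Codes:
  E: 010 (length 3)
  H: 0110 (length 4)
  J: 11 (length 2)
  F: 00 (length 2)
  G: 10 (length 2)
  D: 0111 (length 4)
Average code length: 203/89 = 2.2809 bits/symbol


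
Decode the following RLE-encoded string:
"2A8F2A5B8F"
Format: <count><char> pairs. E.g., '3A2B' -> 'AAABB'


Expanding each <count><char> pair:
  2A -> 'AA'
  8F -> 'FFFFFFFF'
  2A -> 'AA'
  5B -> 'BBBBB'
  8F -> 'FFFFFFFF'

Decoded = AAFFFFFFFFAABBBBBFFFFFFFF


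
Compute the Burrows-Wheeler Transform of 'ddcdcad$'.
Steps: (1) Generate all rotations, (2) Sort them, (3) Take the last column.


Rotations (sorted):
  0: $ddcdcad -> last char: d
  1: ad$ddcdc -> last char: c
  2: cad$ddcd -> last char: d
  3: cdcad$dd -> last char: d
  4: d$ddcdca -> last char: a
  5: dcad$ddc -> last char: c
  6: dcdcad$d -> last char: d
  7: ddcdcad$ -> last char: $


BWT = dcddacd$


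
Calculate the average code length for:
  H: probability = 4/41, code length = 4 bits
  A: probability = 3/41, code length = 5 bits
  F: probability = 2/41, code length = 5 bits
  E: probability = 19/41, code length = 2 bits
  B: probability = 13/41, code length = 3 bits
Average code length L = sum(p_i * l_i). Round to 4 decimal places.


Weighted contributions p_i * l_i:
  H: (4/41) * 4 = 16/41
  A: (3/41) * 5 = 15/41
  F: (2/41) * 5 = 10/41
  E: (19/41) * 2 = 38/41
  B: (13/41) * 3 = 39/41
Sum = (16 + 15 + 10 + 38 + 39)/41 = 118/41

L = 118/41 = 2.8780 bits/symbol


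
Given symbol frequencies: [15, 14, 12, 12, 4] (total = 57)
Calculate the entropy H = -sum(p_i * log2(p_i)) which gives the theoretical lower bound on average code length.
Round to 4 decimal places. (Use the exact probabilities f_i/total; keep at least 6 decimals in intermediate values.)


Per-symbol terms -p_i * log2(p_i) with p_i = f_i/57:
  p = 15/57 = 0.263158: log2(p) = -1.925999, -p*log2(p) = 0.506842
  p = 14/57 = 0.245614: log2(p) = -2.025535, -p*log2(p) = 0.497500
  p = 12/57 = 0.210526: log2(p) = -2.247928, -p*log2(p) = 0.473248
  p = 12/57 = 0.210526: log2(p) = -2.247928, -p*log2(p) = 0.473248
  p = 4/57 = 0.070175: log2(p) = -3.832890, -p*log2(p) = 0.268975
H = 0.506842 + 0.497500 + 0.473248 + 0.473248 + 0.268975 = 2.219813

H = 2.2198 bits/symbol


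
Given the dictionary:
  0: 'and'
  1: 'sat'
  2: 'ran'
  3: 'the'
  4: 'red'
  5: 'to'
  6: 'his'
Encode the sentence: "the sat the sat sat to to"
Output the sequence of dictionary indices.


Look up each word in the dictionary:
  'the' -> 3
  'sat' -> 1
  'the' -> 3
  'sat' -> 1
  'sat' -> 1
  'to' -> 5
  'to' -> 5

Encoded: [3, 1, 3, 1, 1, 5, 5]


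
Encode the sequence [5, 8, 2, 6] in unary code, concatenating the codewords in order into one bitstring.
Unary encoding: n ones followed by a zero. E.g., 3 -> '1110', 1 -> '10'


Encode each number as n ones followed by a terminating 0:
  5 -> 111110 (6 bits)
  8 -> 111111110 (9 bits)
  2 -> 110 (3 bits)
  6 -> 1111110 (7 bits)
Total length = 6 + 9 + 3 + 7 = 25 bits.

Unary([5, 8, 2, 6]) = 1111101111111101101111110 (25 bits)


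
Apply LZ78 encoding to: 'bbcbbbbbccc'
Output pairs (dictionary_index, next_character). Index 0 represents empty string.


LZ78 encoding steps:
Dictionary: {0: ''}
Step 1: w='' (idx 0), next='b' -> output (0, 'b'), add 'b' as idx 1
Step 2: w='b' (idx 1), next='c' -> output (1, 'c'), add 'bc' as idx 2
Step 3: w='b' (idx 1), next='b' -> output (1, 'b'), add 'bb' as idx 3
Step 4: w='bb' (idx 3), next='b' -> output (3, 'b'), add 'bbb' as idx 4
Step 5: w='' (idx 0), next='c' -> output (0, 'c'), add 'c' as idx 5
Step 6: w='c' (idx 5), next='c' -> output (5, 'c'), add 'cc' as idx 6


Encoded: [(0, 'b'), (1, 'c'), (1, 'b'), (3, 'b'), (0, 'c'), (5, 'c')]


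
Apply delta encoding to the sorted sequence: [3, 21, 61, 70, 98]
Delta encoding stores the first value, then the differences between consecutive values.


First value: 3
Deltas:
  21 - 3 = 18
  61 - 21 = 40
  70 - 61 = 9
  98 - 70 = 28


Delta encoded: [3, 18, 40, 9, 28]


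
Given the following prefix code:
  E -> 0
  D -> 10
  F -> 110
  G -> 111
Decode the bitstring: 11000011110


Decoding step by step:
Bits 110 -> F
Bits 0 -> E
Bits 0 -> E
Bits 0 -> E
Bits 111 -> G
Bits 10 -> D


Decoded message: FEEEGD


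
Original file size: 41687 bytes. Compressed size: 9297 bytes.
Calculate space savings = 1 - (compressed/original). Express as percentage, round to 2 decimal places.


ratio = compressed/original = 9297/41687 = 0.223019
savings = 1 - ratio = 1 - 0.223019 = 0.776981
as a percentage: 0.776981 * 100 = 77.7%

Space savings = 1 - 9297/41687 = 77.7%


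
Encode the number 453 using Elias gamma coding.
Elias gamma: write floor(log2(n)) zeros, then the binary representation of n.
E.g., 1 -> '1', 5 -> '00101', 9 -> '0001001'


num_bits = floor(log2(453)) + 1 = 9
leading_zeros = num_bits - 1 = 8
binary(453) = 111000101

Elias gamma(453) = '00000000' + '111000101' = 00000000111000101 (17 bits)


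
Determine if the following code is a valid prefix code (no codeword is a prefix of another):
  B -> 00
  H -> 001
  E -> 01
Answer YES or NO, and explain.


Checking each pair (does one codeword prefix another?):
  B='00' vs H='001': prefix -- VIOLATION

NO -- this is NOT a valid prefix code. B (00) is a prefix of H (001).


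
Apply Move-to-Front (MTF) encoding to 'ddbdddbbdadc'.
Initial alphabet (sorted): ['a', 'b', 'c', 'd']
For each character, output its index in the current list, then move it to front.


MTF encoding:
'd': index 3 in ['a', 'b', 'c', 'd'] -> ['d', 'a', 'b', 'c']
'd': index 0 in ['d', 'a', 'b', 'c'] -> ['d', 'a', 'b', 'c']
'b': index 2 in ['d', 'a', 'b', 'c'] -> ['b', 'd', 'a', 'c']
'd': index 1 in ['b', 'd', 'a', 'c'] -> ['d', 'b', 'a', 'c']
'd': index 0 in ['d', 'b', 'a', 'c'] -> ['d', 'b', 'a', 'c']
'd': index 0 in ['d', 'b', 'a', 'c'] -> ['d', 'b', 'a', 'c']
'b': index 1 in ['d', 'b', 'a', 'c'] -> ['b', 'd', 'a', 'c']
'b': index 0 in ['b', 'd', 'a', 'c'] -> ['b', 'd', 'a', 'c']
'd': index 1 in ['b', 'd', 'a', 'c'] -> ['d', 'b', 'a', 'c']
'a': index 2 in ['d', 'b', 'a', 'c'] -> ['a', 'd', 'b', 'c']
'd': index 1 in ['a', 'd', 'b', 'c'] -> ['d', 'a', 'b', 'c']
'c': index 3 in ['d', 'a', 'b', 'c'] -> ['c', 'd', 'a', 'b']


Output: [3, 0, 2, 1, 0, 0, 1, 0, 1, 2, 1, 3]


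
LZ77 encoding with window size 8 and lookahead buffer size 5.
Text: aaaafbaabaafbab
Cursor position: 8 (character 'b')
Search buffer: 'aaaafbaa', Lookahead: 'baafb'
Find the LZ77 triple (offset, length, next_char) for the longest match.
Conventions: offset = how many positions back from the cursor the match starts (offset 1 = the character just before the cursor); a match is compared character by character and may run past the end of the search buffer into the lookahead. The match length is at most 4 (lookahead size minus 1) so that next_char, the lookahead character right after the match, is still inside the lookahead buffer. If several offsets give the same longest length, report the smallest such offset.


Try each offset into the search buffer:
  offset=1 (pos 7, char 'a'): match length 0
  offset=2 (pos 6, char 'a'): match length 0
  offset=3 (pos 5, char 'b'): match length 3
  offset=4 (pos 4, char 'f'): match length 0
  offset=5 (pos 3, char 'a'): match length 0
  offset=6 (pos 2, char 'a'): match length 0
  offset=7 (pos 1, char 'a'): match length 0
  offset=8 (pos 0, char 'a'): match length 0
Longest match has length 3 at offset 3.
next_char = character at position 8 + 3 = 11 -> 'f'

Best match: offset=3, length=3 (matching 'baa' starting at position 5)
LZ77 triple: (3, 3, 'f')


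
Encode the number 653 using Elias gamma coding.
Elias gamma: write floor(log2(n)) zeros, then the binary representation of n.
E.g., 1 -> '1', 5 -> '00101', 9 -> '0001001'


num_bits = floor(log2(653)) + 1 = 10
leading_zeros = num_bits - 1 = 9
binary(653) = 1010001101

Elias gamma(653) = '000000000' + '1010001101' = 0000000001010001101 (19 bits)


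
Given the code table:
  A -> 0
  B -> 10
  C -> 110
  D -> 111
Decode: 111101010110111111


Decoding:
111 -> D
10 -> B
10 -> B
10 -> B
110 -> C
111 -> D
111 -> D


Result: DBBBCDD


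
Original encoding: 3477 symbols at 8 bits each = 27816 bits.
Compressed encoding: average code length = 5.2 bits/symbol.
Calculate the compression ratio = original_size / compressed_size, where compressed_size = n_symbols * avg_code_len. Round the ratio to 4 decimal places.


original_size = n_symbols * orig_bits = 3477 * 8 = 27816 bits
compressed_size = n_symbols * avg_code_len = 3477 * 5.2 = 18080.4 bits
ratio = original_size / compressed_size = 27816 / 18080.4 = 1.5385

Compression ratio = 1.5385


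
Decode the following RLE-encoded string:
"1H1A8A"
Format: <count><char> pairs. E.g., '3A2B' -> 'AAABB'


Expanding each <count><char> pair:
  1H -> 'H'
  1A -> 'A'
  8A -> 'AAAAAAAA'

Decoded = HAAAAAAAAA


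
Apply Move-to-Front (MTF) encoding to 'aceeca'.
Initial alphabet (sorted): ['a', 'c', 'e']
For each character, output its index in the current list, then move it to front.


MTF encoding:
'a': index 0 in ['a', 'c', 'e'] -> ['a', 'c', 'e']
'c': index 1 in ['a', 'c', 'e'] -> ['c', 'a', 'e']
'e': index 2 in ['c', 'a', 'e'] -> ['e', 'c', 'a']
'e': index 0 in ['e', 'c', 'a'] -> ['e', 'c', 'a']
'c': index 1 in ['e', 'c', 'a'] -> ['c', 'e', 'a']
'a': index 2 in ['c', 'e', 'a'] -> ['a', 'c', 'e']


Output: [0, 1, 2, 0, 1, 2]


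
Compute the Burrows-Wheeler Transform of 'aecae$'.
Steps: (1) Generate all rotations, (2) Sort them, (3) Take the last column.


Rotations (sorted):
  0: $aecae -> last char: e
  1: ae$aec -> last char: c
  2: aecae$ -> last char: $
  3: cae$ae -> last char: e
  4: e$aeca -> last char: a
  5: ecae$a -> last char: a


BWT = ec$eaa


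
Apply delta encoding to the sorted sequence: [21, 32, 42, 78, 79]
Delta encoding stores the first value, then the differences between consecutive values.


First value: 21
Deltas:
  32 - 21 = 11
  42 - 32 = 10
  78 - 42 = 36
  79 - 78 = 1


Delta encoded: [21, 11, 10, 36, 1]


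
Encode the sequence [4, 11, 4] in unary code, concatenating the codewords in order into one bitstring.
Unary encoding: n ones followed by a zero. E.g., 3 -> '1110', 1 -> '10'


Encode each number as n ones followed by a terminating 0:
  4 -> 11110 (5 bits)
  11 -> 111111111110 (12 bits)
  4 -> 11110 (5 bits)
Total length = 5 + 12 + 5 = 22 bits.

Unary([4, 11, 4]) = 1111011111111111011110 (22 bits)


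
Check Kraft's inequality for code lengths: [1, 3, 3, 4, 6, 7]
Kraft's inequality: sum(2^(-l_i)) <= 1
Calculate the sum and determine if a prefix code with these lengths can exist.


Sum = 2^(-1) + 2^(-3) + 2^(-3) + 2^(-4) + 2^(-6) + 2^(-7)
    = 0.5 + 0.125 + 0.125 + 0.0625 + 0.015625 + 0.0078125
    = 107/128 = 0.8359375
Since 0.8359375 <= 1, Kraft's inequality IS satisfied.
A prefix code with these lengths CAN exist.

Kraft sum = 0.8359375. Satisfied.


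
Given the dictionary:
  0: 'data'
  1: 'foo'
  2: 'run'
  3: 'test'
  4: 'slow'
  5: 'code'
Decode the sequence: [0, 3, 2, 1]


Look up each index in the dictionary:
  0 -> 'data'
  3 -> 'test'
  2 -> 'run'
  1 -> 'foo'

Decoded: "data test run foo"


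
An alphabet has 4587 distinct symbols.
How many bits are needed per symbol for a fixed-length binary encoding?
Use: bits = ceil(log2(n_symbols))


log2(4587) = 12.1633
Bracket: 2^12 = 4096 < 4587 <= 2^13 = 8192
So ceil(log2(4587)) = 13

bits = ceil(log2(4587)) = ceil(12.1633) = 13 bits


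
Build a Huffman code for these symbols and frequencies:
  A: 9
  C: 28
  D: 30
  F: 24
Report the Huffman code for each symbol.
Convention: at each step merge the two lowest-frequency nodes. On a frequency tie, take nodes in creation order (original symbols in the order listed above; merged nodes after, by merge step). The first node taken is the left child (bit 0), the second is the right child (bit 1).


Huffman tree construction:
Step 1: Merge A(9) + F(24) = 33
Step 2: Merge C(28) + D(30) = 58
Step 3: Merge (A+F)(33) + (C+D)(58) = 91
Read each symbol's code off the tree from the root (left child = 0, right child = 1).

Codes:
  A: 00 (length 2)
  C: 10 (length 2)
  D: 11 (length 2)
  F: 01 (length 2)
Average code length: 182/91 = 2.0000 bits/symbol


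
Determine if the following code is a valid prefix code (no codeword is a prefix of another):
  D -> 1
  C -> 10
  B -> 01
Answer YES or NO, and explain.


Checking each pair (does one codeword prefix another?):
  D='1' vs C='10': prefix -- VIOLATION

NO -- this is NOT a valid prefix code. D (1) is a prefix of C (10).


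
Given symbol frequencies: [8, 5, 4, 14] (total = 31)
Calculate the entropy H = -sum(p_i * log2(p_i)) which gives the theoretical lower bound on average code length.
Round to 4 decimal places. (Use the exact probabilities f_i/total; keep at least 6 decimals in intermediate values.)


Per-symbol terms -p_i * log2(p_i) with p_i = f_i/31:
  p = 8/31 = 0.258065: log2(p) = -1.954196, -p*log2(p) = 0.504309
  p = 5/31 = 0.161290: log2(p) = -2.632268, -p*log2(p) = 0.424559
  p = 4/31 = 0.129032: log2(p) = -2.954196, -p*log2(p) = 0.381187
  p = 14/31 = 0.451613: log2(p) = -1.146841, -p*log2(p) = 0.517928
H = 0.504309 + 0.424559 + 0.381187 + 0.517928 = 1.827983

H = 1.828 bits/symbol


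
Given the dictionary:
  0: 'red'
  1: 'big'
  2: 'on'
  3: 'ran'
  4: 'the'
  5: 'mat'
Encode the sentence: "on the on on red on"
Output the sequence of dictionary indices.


Look up each word in the dictionary:
  'on' -> 2
  'the' -> 4
  'on' -> 2
  'on' -> 2
  'red' -> 0
  'on' -> 2

Encoded: [2, 4, 2, 2, 0, 2]


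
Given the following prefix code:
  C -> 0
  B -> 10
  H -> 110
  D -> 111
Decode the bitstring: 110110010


Decoding step by step:
Bits 110 -> H
Bits 110 -> H
Bits 0 -> C
Bits 10 -> B


Decoded message: HHCB


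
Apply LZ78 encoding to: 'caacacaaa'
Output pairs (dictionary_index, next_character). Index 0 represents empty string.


LZ78 encoding steps:
Dictionary: {0: ''}
Step 1: w='' (idx 0), next='c' -> output (0, 'c'), add 'c' as idx 1
Step 2: w='' (idx 0), next='a' -> output (0, 'a'), add 'a' as idx 2
Step 3: w='a' (idx 2), next='c' -> output (2, 'c'), add 'ac' as idx 3
Step 4: w='ac' (idx 3), next='a' -> output (3, 'a'), add 'aca' as idx 4
Step 5: w='a' (idx 2), next='a' -> output (2, 'a'), add 'aa' as idx 5


Encoded: [(0, 'c'), (0, 'a'), (2, 'c'), (3, 'a'), (2, 'a')]


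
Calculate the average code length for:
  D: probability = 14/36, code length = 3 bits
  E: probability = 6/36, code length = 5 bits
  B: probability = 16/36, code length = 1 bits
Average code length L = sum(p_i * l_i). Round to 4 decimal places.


Weighted contributions p_i * l_i:
  D: (14/36) * 3 = 42/36
  E: (6/36) * 5 = 30/36
  B: (16/36) * 1 = 16/36
Sum = (42 + 30 + 16)/36 = 88/36

L = 88/36 = 2.4444 bits/symbol


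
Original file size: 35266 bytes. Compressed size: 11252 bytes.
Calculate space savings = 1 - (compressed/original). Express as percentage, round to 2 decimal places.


ratio = compressed/original = 11252/35266 = 0.319061
savings = 1 - ratio = 1 - 0.319061 = 0.680939
as a percentage: 0.680939 * 100 = 68.09%

Space savings = 1 - 11252/35266 = 68.09%


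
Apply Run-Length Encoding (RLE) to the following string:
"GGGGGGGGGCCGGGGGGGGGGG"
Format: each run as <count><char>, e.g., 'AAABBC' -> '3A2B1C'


Scanning runs left to right:
  i=0: run of 'G' x 9 -> '9G'
  i=9: run of 'C' x 2 -> '2C'
  i=11: run of 'G' x 11 -> '11G'

RLE = 9G2C11G


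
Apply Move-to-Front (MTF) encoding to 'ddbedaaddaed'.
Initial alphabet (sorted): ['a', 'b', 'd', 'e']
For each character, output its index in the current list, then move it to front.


MTF encoding:
'd': index 2 in ['a', 'b', 'd', 'e'] -> ['d', 'a', 'b', 'e']
'd': index 0 in ['d', 'a', 'b', 'e'] -> ['d', 'a', 'b', 'e']
'b': index 2 in ['d', 'a', 'b', 'e'] -> ['b', 'd', 'a', 'e']
'e': index 3 in ['b', 'd', 'a', 'e'] -> ['e', 'b', 'd', 'a']
'd': index 2 in ['e', 'b', 'd', 'a'] -> ['d', 'e', 'b', 'a']
'a': index 3 in ['d', 'e', 'b', 'a'] -> ['a', 'd', 'e', 'b']
'a': index 0 in ['a', 'd', 'e', 'b'] -> ['a', 'd', 'e', 'b']
'd': index 1 in ['a', 'd', 'e', 'b'] -> ['d', 'a', 'e', 'b']
'd': index 0 in ['d', 'a', 'e', 'b'] -> ['d', 'a', 'e', 'b']
'a': index 1 in ['d', 'a', 'e', 'b'] -> ['a', 'd', 'e', 'b']
'e': index 2 in ['a', 'd', 'e', 'b'] -> ['e', 'a', 'd', 'b']
'd': index 2 in ['e', 'a', 'd', 'b'] -> ['d', 'e', 'a', 'b']


Output: [2, 0, 2, 3, 2, 3, 0, 1, 0, 1, 2, 2]


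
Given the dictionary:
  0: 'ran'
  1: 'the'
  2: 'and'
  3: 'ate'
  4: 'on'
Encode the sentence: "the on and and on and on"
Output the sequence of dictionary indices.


Look up each word in the dictionary:
  'the' -> 1
  'on' -> 4
  'and' -> 2
  'and' -> 2
  'on' -> 4
  'and' -> 2
  'on' -> 4

Encoded: [1, 4, 2, 2, 4, 2, 4]


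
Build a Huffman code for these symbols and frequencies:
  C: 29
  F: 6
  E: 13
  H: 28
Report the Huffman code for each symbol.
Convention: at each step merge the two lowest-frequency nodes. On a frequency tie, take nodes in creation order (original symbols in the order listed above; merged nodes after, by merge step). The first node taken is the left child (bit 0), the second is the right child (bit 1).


Huffman tree construction:
Step 1: Merge F(6) + E(13) = 19
Step 2: Merge (F+E)(19) + H(28) = 47
Step 3: Merge C(29) + ((F+E)+H)(47) = 76
Read each symbol's code off the tree from the root (left child = 0, right child = 1).

Codes:
  C: 0 (length 1)
  F: 100 (length 3)
  E: 101 (length 3)
  H: 11 (length 2)
Average code length: 142/76 = 1.8684 bits/symbol


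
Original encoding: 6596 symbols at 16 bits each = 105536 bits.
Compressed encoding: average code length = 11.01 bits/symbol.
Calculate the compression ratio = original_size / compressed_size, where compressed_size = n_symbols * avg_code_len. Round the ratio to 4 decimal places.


original_size = n_symbols * orig_bits = 6596 * 16 = 105536 bits
compressed_size = n_symbols * avg_code_len = 6596 * 11.01 = 72621.96 bits
ratio = original_size / compressed_size = 105536 / 72621.96 = 1.4532

Compression ratio = 1.4532


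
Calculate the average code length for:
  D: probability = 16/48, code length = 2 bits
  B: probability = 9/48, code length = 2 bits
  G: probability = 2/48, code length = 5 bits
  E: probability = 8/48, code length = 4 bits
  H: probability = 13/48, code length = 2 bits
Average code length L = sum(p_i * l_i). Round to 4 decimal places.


Weighted contributions p_i * l_i:
  D: (16/48) * 2 = 32/48
  B: (9/48) * 2 = 18/48
  G: (2/48) * 5 = 10/48
  E: (8/48) * 4 = 32/48
  H: (13/48) * 2 = 26/48
Sum = (32 + 18 + 10 + 32 + 26)/48 = 118/48

L = 118/48 = 2.4583 bits/symbol


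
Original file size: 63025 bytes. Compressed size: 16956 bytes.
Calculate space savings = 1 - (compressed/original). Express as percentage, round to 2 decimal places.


ratio = compressed/original = 16956/63025 = 0.269036
savings = 1 - ratio = 1 - 0.269036 = 0.730964
as a percentage: 0.730964 * 100 = 73.1%

Space savings = 1 - 16956/63025 = 73.1%


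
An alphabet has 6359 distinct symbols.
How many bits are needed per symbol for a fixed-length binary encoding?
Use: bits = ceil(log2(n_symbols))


log2(6359) = 12.6346
Bracket: 2^12 = 4096 < 6359 <= 2^13 = 8192
So ceil(log2(6359)) = 13

bits = ceil(log2(6359)) = ceil(12.6346) = 13 bits


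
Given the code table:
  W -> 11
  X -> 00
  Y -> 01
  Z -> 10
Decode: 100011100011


Decoding:
10 -> Z
00 -> X
11 -> W
10 -> Z
00 -> X
11 -> W


Result: ZXWZXW


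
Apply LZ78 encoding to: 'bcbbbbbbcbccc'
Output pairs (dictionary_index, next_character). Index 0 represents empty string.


LZ78 encoding steps:
Dictionary: {0: ''}
Step 1: w='' (idx 0), next='b' -> output (0, 'b'), add 'b' as idx 1
Step 2: w='' (idx 0), next='c' -> output (0, 'c'), add 'c' as idx 2
Step 3: w='b' (idx 1), next='b' -> output (1, 'b'), add 'bb' as idx 3
Step 4: w='bb' (idx 3), next='b' -> output (3, 'b'), add 'bbb' as idx 4
Step 5: w='b' (idx 1), next='c' -> output (1, 'c'), add 'bc' as idx 5
Step 6: w='bc' (idx 5), next='c' -> output (5, 'c'), add 'bcc' as idx 6
Step 7: w='c' (idx 2), end of input -> output (2, '')


Encoded: [(0, 'b'), (0, 'c'), (1, 'b'), (3, 'b'), (1, 'c'), (5, 'c'), (2, '')]


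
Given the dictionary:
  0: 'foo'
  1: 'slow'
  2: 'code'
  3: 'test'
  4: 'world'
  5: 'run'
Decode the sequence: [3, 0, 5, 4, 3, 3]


Look up each index in the dictionary:
  3 -> 'test'
  0 -> 'foo'
  5 -> 'run'
  4 -> 'world'
  3 -> 'test'
  3 -> 'test'

Decoded: "test foo run world test test"


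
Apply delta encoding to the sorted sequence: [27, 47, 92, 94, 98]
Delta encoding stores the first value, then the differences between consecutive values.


First value: 27
Deltas:
  47 - 27 = 20
  92 - 47 = 45
  94 - 92 = 2
  98 - 94 = 4


Delta encoded: [27, 20, 45, 2, 4]


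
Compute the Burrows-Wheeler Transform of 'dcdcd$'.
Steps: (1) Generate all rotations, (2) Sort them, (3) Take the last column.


Rotations (sorted):
  0: $dcdcd -> last char: d
  1: cd$dcd -> last char: d
  2: cdcd$d -> last char: d
  3: d$dcdc -> last char: c
  4: dcd$dc -> last char: c
  5: dcdcd$ -> last char: $


BWT = dddcc$


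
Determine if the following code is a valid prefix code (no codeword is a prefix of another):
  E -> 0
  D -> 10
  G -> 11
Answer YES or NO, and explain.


Checking each pair (does one codeword prefix another?):
  E='0' vs D='10': no prefix
  E='0' vs G='11': no prefix
  D='10' vs E='0': no prefix
  D='10' vs G='11': no prefix
  G='11' vs E='0': no prefix
  G='11' vs D='10': no prefix
No violation found over all pairs.

YES -- this is a valid prefix code. No codeword is a prefix of any other codeword.


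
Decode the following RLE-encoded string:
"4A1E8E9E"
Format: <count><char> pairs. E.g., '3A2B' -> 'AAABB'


Expanding each <count><char> pair:
  4A -> 'AAAA'
  1E -> 'E'
  8E -> 'EEEEEEEE'
  9E -> 'EEEEEEEEE'

Decoded = AAAAEEEEEEEEEEEEEEEEEE


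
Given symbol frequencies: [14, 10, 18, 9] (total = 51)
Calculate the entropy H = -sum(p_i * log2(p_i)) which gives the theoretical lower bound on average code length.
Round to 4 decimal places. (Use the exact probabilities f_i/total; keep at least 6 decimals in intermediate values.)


Per-symbol terms -p_i * log2(p_i) with p_i = f_i/51:
  p = 14/51 = 0.274510: log2(p) = -1.865070, -p*log2(p) = 0.511980
  p = 10/51 = 0.196078: log2(p) = -2.350497, -p*log2(p) = 0.460882
  p = 18/51 = 0.352941: log2(p) = -1.502500, -p*log2(p) = 0.530294
  p = 9/51 = 0.176471: log2(p) = -2.502500, -p*log2(p) = 0.441618
H = 0.511980 + 0.460882 + 0.530294 + 0.441618 = 1.944774

H = 1.9448 bits/symbol


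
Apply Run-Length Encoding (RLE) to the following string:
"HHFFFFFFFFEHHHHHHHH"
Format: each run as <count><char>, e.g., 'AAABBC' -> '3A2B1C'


Scanning runs left to right:
  i=0: run of 'H' x 2 -> '2H'
  i=2: run of 'F' x 8 -> '8F'
  i=10: run of 'E' x 1 -> '1E'
  i=11: run of 'H' x 8 -> '8H'

RLE = 2H8F1E8H


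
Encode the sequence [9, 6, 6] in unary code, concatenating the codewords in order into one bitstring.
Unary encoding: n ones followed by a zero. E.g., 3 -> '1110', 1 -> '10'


Encode each number as n ones followed by a terminating 0:
  9 -> 1111111110 (10 bits)
  6 -> 1111110 (7 bits)
  6 -> 1111110 (7 bits)
Total length = 10 + 7 + 7 = 24 bits.

Unary([9, 6, 6]) = 111111111011111101111110 (24 bits)


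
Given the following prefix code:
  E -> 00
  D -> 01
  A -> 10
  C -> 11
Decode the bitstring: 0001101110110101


Decoding step by step:
Bits 00 -> E
Bits 01 -> D
Bits 10 -> A
Bits 11 -> C
Bits 10 -> A
Bits 11 -> C
Bits 01 -> D
Bits 01 -> D


Decoded message: EDACACDD


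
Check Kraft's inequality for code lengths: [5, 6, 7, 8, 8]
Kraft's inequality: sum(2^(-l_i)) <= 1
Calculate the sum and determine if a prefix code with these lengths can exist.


Sum = 2^(-5) + 2^(-6) + 2^(-7) + 2^(-8) + 2^(-8)
    = 0.03125 + 0.015625 + 0.0078125 + 0.00390625 + 0.00390625
    = 16/256 = 0.0625
Since 0.0625 <= 1, Kraft's inequality IS satisfied.
A prefix code with these lengths CAN exist.

Kraft sum = 0.0625. Satisfied.


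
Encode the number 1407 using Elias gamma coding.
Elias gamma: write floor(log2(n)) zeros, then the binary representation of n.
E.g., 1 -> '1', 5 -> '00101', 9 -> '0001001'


num_bits = floor(log2(1407)) + 1 = 11
leading_zeros = num_bits - 1 = 10
binary(1407) = 10101111111

Elias gamma(1407) = '0000000000' + '10101111111' = 000000000010101111111 (21 bits)


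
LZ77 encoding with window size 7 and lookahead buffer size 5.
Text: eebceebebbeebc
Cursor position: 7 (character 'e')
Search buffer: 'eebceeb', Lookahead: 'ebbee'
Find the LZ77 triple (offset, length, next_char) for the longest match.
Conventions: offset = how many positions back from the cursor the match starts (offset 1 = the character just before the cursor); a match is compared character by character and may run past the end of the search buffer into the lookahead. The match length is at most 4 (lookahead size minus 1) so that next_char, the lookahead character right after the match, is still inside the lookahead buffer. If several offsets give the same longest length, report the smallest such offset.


Try each offset into the search buffer:
  offset=1 (pos 6, char 'b'): match length 0
  offset=2 (pos 5, char 'e'): match length 2
  offset=3 (pos 4, char 'e'): match length 1
  offset=4 (pos 3, char 'c'): match length 0
  offset=5 (pos 2, char 'b'): match length 0
  offset=6 (pos 1, char 'e'): match length 2
  offset=7 (pos 0, char 'e'): match length 1
Longest match has length 2, found at offsets 2, 6; take the smallest, offset 2.
next_char = character at position 7 + 2 = 9 -> 'b'

Best match: offset=2, length=2 (matching 'eb' starting at position 5)
LZ77 triple: (2, 2, 'b')


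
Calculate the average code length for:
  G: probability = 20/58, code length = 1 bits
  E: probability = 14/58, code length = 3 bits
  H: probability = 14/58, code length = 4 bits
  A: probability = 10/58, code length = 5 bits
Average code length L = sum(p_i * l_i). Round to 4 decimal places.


Weighted contributions p_i * l_i:
  G: (20/58) * 1 = 20/58
  E: (14/58) * 3 = 42/58
  H: (14/58) * 4 = 56/58
  A: (10/58) * 5 = 50/58
Sum = (20 + 42 + 56 + 50)/58 = 168/58

L = 168/58 = 2.8966 bits/symbol


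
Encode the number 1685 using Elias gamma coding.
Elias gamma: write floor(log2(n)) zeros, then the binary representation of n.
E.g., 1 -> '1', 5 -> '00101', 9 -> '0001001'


num_bits = floor(log2(1685)) + 1 = 11
leading_zeros = num_bits - 1 = 10
binary(1685) = 11010010101

Elias gamma(1685) = '0000000000' + '11010010101' = 000000000011010010101 (21 bits)


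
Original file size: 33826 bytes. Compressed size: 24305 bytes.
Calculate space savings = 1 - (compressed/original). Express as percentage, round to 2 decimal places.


ratio = compressed/original = 24305/33826 = 0.71853
savings = 1 - ratio = 1 - 0.71853 = 0.28147
as a percentage: 0.28147 * 100 = 28.15%

Space savings = 1 - 24305/33826 = 28.15%


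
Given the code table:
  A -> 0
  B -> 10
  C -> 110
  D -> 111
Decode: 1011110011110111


Decoding:
10 -> B
111 -> D
10 -> B
0 -> A
111 -> D
10 -> B
111 -> D


Result: BDBADBD


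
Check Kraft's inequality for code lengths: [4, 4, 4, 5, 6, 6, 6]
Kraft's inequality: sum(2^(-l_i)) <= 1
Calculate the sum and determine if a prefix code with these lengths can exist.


Sum = 2^(-4) + 2^(-4) + 2^(-4) + 2^(-5) + 2^(-6) + 2^(-6) + 2^(-6)
    = 0.0625 + 0.0625 + 0.0625 + 0.03125 + 0.015625 + 0.015625 + 0.015625
    = 17/64 = 0.265625
Since 0.265625 <= 1, Kraft's inequality IS satisfied.
A prefix code with these lengths CAN exist.

Kraft sum = 0.265625. Satisfied.


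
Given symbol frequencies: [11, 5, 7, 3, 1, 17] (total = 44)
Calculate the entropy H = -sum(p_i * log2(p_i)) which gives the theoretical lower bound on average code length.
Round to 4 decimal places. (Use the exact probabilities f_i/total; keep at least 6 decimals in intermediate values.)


Per-symbol terms -p_i * log2(p_i) with p_i = f_i/44:
  p = 11/44 = 0.250000: log2(p) = -2.000000, -p*log2(p) = 0.500000
  p = 5/44 = 0.113636: log2(p) = -3.137504, -p*log2(p) = 0.356534
  p = 7/44 = 0.159091: log2(p) = -2.652077, -p*log2(p) = 0.421921
  p = 3/44 = 0.068182: log2(p) = -3.874469, -p*log2(p) = 0.264168
  p = 1/44 = 0.022727: log2(p) = -5.459432, -p*log2(p) = 0.124078
  p = 17/44 = 0.386364: log2(p) = -1.371969, -p*log2(p) = 0.530079
H = 0.500000 + 0.356534 + 0.421921 + 0.264168 + 0.124078 + 0.530079 = 2.196780

H = 2.1968 bits/symbol


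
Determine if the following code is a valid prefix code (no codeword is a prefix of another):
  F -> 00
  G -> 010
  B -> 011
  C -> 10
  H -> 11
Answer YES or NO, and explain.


Checking each pair (does one codeword prefix another?):
  F='00' vs G='010': no prefix
  F='00' vs B='011': no prefix
  F='00' vs C='10': no prefix
  F='00' vs H='11': no prefix
  G='010' vs F='00': no prefix
  G='010' vs B='011': no prefix
  G='010' vs C='10': no prefix
  G='010' vs H='11': no prefix
  B='011' vs F='00': no prefix
  B='011' vs G='010': no prefix
  B='011' vs C='10': no prefix
  B='011' vs H='11': no prefix
  C='10' vs F='00': no prefix
  C='10' vs G='010': no prefix
  C='10' vs B='011': no prefix
  C='10' vs H='11': no prefix
  H='11' vs F='00': no prefix
  H='11' vs G='010': no prefix
  H='11' vs B='011': no prefix
  H='11' vs C='10': no prefix
No violation found over all pairs.

YES -- this is a valid prefix code. No codeword is a prefix of any other codeword.


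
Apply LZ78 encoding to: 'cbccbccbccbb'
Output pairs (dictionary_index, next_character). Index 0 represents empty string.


LZ78 encoding steps:
Dictionary: {0: ''}
Step 1: w='' (idx 0), next='c' -> output (0, 'c'), add 'c' as idx 1
Step 2: w='' (idx 0), next='b' -> output (0, 'b'), add 'b' as idx 2
Step 3: w='c' (idx 1), next='c' -> output (1, 'c'), add 'cc' as idx 3
Step 4: w='b' (idx 2), next='c' -> output (2, 'c'), add 'bc' as idx 4
Step 5: w='c' (idx 1), next='b' -> output (1, 'b'), add 'cb' as idx 5
Step 6: w='cc' (idx 3), next='b' -> output (3, 'b'), add 'ccb' as idx 6
Step 7: w='b' (idx 2), end of input -> output (2, '')


Encoded: [(0, 'c'), (0, 'b'), (1, 'c'), (2, 'c'), (1, 'b'), (3, 'b'), (2, '')]


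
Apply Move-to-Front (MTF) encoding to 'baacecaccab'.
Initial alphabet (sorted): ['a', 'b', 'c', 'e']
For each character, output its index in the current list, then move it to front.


MTF encoding:
'b': index 1 in ['a', 'b', 'c', 'e'] -> ['b', 'a', 'c', 'e']
'a': index 1 in ['b', 'a', 'c', 'e'] -> ['a', 'b', 'c', 'e']
'a': index 0 in ['a', 'b', 'c', 'e'] -> ['a', 'b', 'c', 'e']
'c': index 2 in ['a', 'b', 'c', 'e'] -> ['c', 'a', 'b', 'e']
'e': index 3 in ['c', 'a', 'b', 'e'] -> ['e', 'c', 'a', 'b']
'c': index 1 in ['e', 'c', 'a', 'b'] -> ['c', 'e', 'a', 'b']
'a': index 2 in ['c', 'e', 'a', 'b'] -> ['a', 'c', 'e', 'b']
'c': index 1 in ['a', 'c', 'e', 'b'] -> ['c', 'a', 'e', 'b']
'c': index 0 in ['c', 'a', 'e', 'b'] -> ['c', 'a', 'e', 'b']
'a': index 1 in ['c', 'a', 'e', 'b'] -> ['a', 'c', 'e', 'b']
'b': index 3 in ['a', 'c', 'e', 'b'] -> ['b', 'a', 'c', 'e']


Output: [1, 1, 0, 2, 3, 1, 2, 1, 0, 1, 3]


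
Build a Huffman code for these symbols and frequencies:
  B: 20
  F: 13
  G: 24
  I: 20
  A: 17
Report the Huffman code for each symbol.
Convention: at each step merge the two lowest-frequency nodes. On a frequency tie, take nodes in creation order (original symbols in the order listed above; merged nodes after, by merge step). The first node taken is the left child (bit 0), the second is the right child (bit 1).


Huffman tree construction:
Step 1: Merge F(13) + A(17) = 30
Step 2: Merge B(20) + I(20) = 40
Step 3: Merge G(24) + (F+A)(30) = 54
Step 4: Merge (B+I)(40) + (G+(F+A))(54) = 94
Read each symbol's code off the tree from the root (left child = 0, right child = 1).

Codes:
  B: 00 (length 2)
  F: 110 (length 3)
  G: 10 (length 2)
  I: 01 (length 2)
  A: 111 (length 3)
Average code length: 218/94 = 2.3191 bits/symbol


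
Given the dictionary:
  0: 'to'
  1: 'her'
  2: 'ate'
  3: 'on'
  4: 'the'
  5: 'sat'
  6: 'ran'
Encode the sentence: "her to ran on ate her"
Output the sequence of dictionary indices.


Look up each word in the dictionary:
  'her' -> 1
  'to' -> 0
  'ran' -> 6
  'on' -> 3
  'ate' -> 2
  'her' -> 1

Encoded: [1, 0, 6, 3, 2, 1]


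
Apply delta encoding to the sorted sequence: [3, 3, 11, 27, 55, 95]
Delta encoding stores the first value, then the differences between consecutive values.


First value: 3
Deltas:
  3 - 3 = 0
  11 - 3 = 8
  27 - 11 = 16
  55 - 27 = 28
  95 - 55 = 40


Delta encoded: [3, 0, 8, 16, 28, 40]


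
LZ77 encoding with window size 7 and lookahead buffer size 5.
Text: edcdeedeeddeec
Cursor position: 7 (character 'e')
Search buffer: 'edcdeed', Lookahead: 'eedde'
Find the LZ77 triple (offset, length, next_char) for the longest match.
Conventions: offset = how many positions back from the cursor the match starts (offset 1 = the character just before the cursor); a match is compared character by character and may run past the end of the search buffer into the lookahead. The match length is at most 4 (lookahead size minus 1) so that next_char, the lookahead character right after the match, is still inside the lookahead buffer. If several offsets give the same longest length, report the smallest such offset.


Try each offset into the search buffer:
  offset=1 (pos 6, char 'd'): match length 0
  offset=2 (pos 5, char 'e'): match length 1
  offset=3 (pos 4, char 'e'): match length 3
  offset=4 (pos 3, char 'd'): match length 0
  offset=5 (pos 2, char 'c'): match length 0
  offset=6 (pos 1, char 'd'): match length 0
  offset=7 (pos 0, char 'e'): match length 1
Longest match has length 3 at offset 3.
next_char = character at position 7 + 3 = 10 -> 'd'

Best match: offset=3, length=3 (matching 'eed' starting at position 4)
LZ77 triple: (3, 3, 'd')


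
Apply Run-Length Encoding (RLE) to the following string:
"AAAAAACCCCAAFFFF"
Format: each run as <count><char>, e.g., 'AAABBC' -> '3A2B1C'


Scanning runs left to right:
  i=0: run of 'A' x 6 -> '6A'
  i=6: run of 'C' x 4 -> '4C'
  i=10: run of 'A' x 2 -> '2A'
  i=12: run of 'F' x 4 -> '4F'

RLE = 6A4C2A4F


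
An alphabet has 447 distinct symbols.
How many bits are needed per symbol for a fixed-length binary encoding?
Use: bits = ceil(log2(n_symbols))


log2(447) = 8.8041
Bracket: 2^8 = 256 < 447 <= 2^9 = 512
So ceil(log2(447)) = 9

bits = ceil(log2(447)) = ceil(8.8041) = 9 bits


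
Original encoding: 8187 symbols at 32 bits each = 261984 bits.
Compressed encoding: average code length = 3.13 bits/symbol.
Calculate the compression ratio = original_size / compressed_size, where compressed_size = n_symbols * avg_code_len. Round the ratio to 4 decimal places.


original_size = n_symbols * orig_bits = 8187 * 32 = 261984 bits
compressed_size = n_symbols * avg_code_len = 8187 * 3.13 = 25625.31 bits
ratio = original_size / compressed_size = 261984 / 25625.31 = 10.2236

Compression ratio = 10.2236


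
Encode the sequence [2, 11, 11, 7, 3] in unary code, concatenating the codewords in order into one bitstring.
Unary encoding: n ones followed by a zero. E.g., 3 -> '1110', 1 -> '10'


Encode each number as n ones followed by a terminating 0:
  2 -> 110 (3 bits)
  11 -> 111111111110 (12 bits)
  11 -> 111111111110 (12 bits)
  7 -> 11111110 (8 bits)
  3 -> 1110 (4 bits)
Total length = 3 + 12 + 12 + 8 + 4 = 39 bits.

Unary([2, 11, 11, 7, 3]) = 110111111111110111111111110111111101110 (39 bits)


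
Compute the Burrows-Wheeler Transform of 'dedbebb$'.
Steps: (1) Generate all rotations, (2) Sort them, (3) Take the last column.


Rotations (sorted):
  0: $dedbebb -> last char: b
  1: b$dedbeb -> last char: b
  2: bb$dedbe -> last char: e
  3: bebb$ded -> last char: d
  4: dbebb$de -> last char: e
  5: dedbebb$ -> last char: $
  6: ebb$dedb -> last char: b
  7: edbebb$d -> last char: d


BWT = bbede$bd


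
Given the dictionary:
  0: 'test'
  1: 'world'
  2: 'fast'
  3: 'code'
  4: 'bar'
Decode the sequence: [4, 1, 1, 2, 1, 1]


Look up each index in the dictionary:
  4 -> 'bar'
  1 -> 'world'
  1 -> 'world'
  2 -> 'fast'
  1 -> 'world'
  1 -> 'world'

Decoded: "bar world world fast world world"
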